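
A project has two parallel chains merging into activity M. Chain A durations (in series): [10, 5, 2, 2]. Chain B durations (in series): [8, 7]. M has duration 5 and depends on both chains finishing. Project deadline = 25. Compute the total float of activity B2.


Forward pass: ES(B2) = sum of predecessors on chain B = 8
EF = ES + duration = 8 + 7 = 15
Backward pass: LF(M) = deadline = 25; LS(M) = 25 - 5 = 20
LF(B2) = LS(M) - sum(successors on chain B) = 20 - 0 = 20
LS = LF - duration = 20 - 7 = 13
Total float = LS - ES = 13 - 8 = 5

5


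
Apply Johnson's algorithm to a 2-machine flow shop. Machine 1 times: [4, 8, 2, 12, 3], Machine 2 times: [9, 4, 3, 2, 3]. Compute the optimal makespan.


Apply Johnson's rule:
  Group 1 (a <= b): [(3, 2, 3), (5, 3, 3), (1, 4, 9)]
  Group 2 (a > b): [(2, 8, 4), (4, 12, 2)]
Optimal job order: [3, 5, 1, 2, 4]
Schedule:
  Job 3: M1 done at 2, M2 done at 5
  Job 5: M1 done at 5, M2 done at 8
  Job 1: M1 done at 9, M2 done at 18
  Job 2: M1 done at 17, M2 done at 22
  Job 4: M1 done at 29, M2 done at 31
Makespan = 31

31


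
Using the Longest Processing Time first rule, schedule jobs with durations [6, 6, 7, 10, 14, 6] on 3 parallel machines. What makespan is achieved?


Sort jobs in decreasing order (LPT): [14, 10, 7, 6, 6, 6]
Assign each job to the least loaded machine:
  Machine 1: jobs [14], load = 14
  Machine 2: jobs [10, 6], load = 16
  Machine 3: jobs [7, 6, 6], load = 19
Makespan = max load = 19

19


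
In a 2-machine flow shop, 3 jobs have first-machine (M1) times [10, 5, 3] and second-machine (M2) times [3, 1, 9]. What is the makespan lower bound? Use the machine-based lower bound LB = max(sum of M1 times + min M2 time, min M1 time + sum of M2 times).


LB1 = sum(M1 times) + min(M2 times) = 18 + 1 = 19
LB2 = min(M1 times) + sum(M2 times) = 3 + 13 = 16
Lower bound = max(LB1, LB2) = max(19, 16) = 19

19


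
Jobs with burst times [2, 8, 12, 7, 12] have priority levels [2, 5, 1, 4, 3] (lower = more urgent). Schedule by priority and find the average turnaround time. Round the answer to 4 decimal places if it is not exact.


Sort by priority (ascending = highest first):
Order: [(1, 12), (2, 2), (3, 12), (4, 7), (5, 8)]
Completion times:
  Priority 1, burst=12, C=12
  Priority 2, burst=2, C=14
  Priority 3, burst=12, C=26
  Priority 4, burst=7, C=33
  Priority 5, burst=8, C=41
Average turnaround = 126/5 = 25.2

25.2


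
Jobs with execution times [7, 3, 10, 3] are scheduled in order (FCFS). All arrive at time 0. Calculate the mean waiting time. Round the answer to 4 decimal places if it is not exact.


FCFS order (as given): [7, 3, 10, 3]
Waiting times:
  Job 1: wait = 0
  Job 2: wait = 7
  Job 3: wait = 10
  Job 4: wait = 20
Sum of waiting times = 37
Average waiting time = 37/4 = 9.25

9.25


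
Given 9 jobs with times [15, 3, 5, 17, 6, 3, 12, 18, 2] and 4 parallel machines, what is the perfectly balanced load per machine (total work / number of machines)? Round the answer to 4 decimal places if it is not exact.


Total processing time = 15 + 3 + 5 + 17 + 6 + 3 + 12 + 18 + 2 = 81
Number of machines = 4
Ideal balanced load = 81 / 4 = 20.25

20.25


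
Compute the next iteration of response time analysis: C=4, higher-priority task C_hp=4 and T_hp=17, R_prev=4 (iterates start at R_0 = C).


R_next = C + ceil(R_prev / T_hp) * C_hp
ceil(4 / 17) = ceil(0.2353) = 1
Interference = 1 * 4 = 4
R_next = 4 + 4 = 8

8


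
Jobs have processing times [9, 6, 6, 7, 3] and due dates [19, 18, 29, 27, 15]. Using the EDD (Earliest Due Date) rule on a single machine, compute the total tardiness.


Sort by due date (EDD order): [(3, 15), (6, 18), (9, 19), (7, 27), (6, 29)]
Compute completion times and tardiness:
  Job 1: p=3, d=15, C=3, tardiness=max(0,3-15)=0
  Job 2: p=6, d=18, C=9, tardiness=max(0,9-18)=0
  Job 3: p=9, d=19, C=18, tardiness=max(0,18-19)=0
  Job 4: p=7, d=27, C=25, tardiness=max(0,25-27)=0
  Job 5: p=6, d=29, C=31, tardiness=max(0,31-29)=2
Total tardiness = 2

2


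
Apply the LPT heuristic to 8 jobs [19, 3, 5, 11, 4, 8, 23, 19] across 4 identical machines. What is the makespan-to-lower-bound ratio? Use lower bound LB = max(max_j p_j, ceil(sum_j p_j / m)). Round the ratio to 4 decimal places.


LPT order: [23, 19, 19, 11, 8, 5, 4, 3]
Machine loads after assignment: [23, 24, 23, 22]
LPT makespan = 24
Lower bound = max(max_job, ceil(total/4)) = max(23, 23) = 23
Ratio = 24 / 23 = 1.0435

1.0435


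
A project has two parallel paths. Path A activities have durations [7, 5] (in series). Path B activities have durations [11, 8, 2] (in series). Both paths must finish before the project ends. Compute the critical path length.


Path A total = 7 + 5 = 12
Path B total = 11 + 8 + 2 = 21
Critical path = longest path = max(12, 21) = 21

21


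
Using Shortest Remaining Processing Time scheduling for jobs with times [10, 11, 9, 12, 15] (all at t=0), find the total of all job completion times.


Since all jobs arrive at t=0, SRPT equals SPT ordering.
SPT order: [9, 10, 11, 12, 15]
Completion times:
  Job 1: p=9, C=9
  Job 2: p=10, C=19
  Job 3: p=11, C=30
  Job 4: p=12, C=42
  Job 5: p=15, C=57
Total completion time = 9 + 19 + 30 + 42 + 57 = 157

157


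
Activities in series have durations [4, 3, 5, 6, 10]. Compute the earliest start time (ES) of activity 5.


Activity 5 starts after activities 1 through 4 complete.
Predecessor durations: [4, 3, 5, 6]
ES = 4 + 3 + 5 + 6 = 18

18


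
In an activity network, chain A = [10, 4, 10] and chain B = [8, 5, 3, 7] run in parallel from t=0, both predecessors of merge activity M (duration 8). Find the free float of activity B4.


ES(B4) = sum of predecessors on chain B = 16
EF(B4) = ES + duration = 16 + 7 = 23
Successor of B4 is M. ES(M) = max(sum(A), sum(B)) = max(24, 23) = 24
Free float = ES(successor) - EF(current) = 24 - 23 = 1

1


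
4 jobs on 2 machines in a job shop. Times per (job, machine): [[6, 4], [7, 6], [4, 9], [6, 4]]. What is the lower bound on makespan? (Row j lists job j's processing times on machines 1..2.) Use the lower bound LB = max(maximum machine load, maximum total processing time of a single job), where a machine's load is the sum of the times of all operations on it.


Machine loads:
  Machine 1: 6 + 7 + 4 + 6 = 23
  Machine 2: 4 + 6 + 9 + 4 = 23
Max machine load = 23
Job totals:
  Job 1: 10
  Job 2: 13
  Job 3: 13
  Job 4: 10
Max job total = 13
Lower bound = max(23, 13) = 23

23


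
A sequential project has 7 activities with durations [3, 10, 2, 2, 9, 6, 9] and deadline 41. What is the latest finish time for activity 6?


LF(activity 6) = deadline - sum of successor durations
Successors: activities 7 through 7 with durations [9]
Sum of successor durations = 9
LF = 41 - 9 = 32

32


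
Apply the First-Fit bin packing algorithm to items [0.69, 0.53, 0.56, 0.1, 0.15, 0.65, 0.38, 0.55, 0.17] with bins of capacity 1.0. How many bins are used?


Place items sequentially using First-Fit:
  Item 0.69 -> new Bin 1
  Item 0.53 -> new Bin 2
  Item 0.56 -> new Bin 3
  Item 0.1 -> Bin 1 (now 0.79)
  Item 0.15 -> Bin 1 (now 0.94)
  Item 0.65 -> new Bin 4
  Item 0.38 -> Bin 2 (now 0.91)
  Item 0.55 -> new Bin 5
  Item 0.17 -> Bin 3 (now 0.73)
Total bins used = 5

5


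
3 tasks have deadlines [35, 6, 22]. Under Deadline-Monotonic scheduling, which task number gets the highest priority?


Sort tasks by relative deadline (ascending):
  Task 2: deadline = 6
  Task 3: deadline = 22
  Task 1: deadline = 35
Priority order (highest first): [2, 3, 1]
Highest priority task = 2

2


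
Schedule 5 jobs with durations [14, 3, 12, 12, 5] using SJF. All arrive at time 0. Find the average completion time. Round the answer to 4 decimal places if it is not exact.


SJF order (ascending): [3, 5, 12, 12, 14]
Completion times:
  Job 1: burst=3, C=3
  Job 2: burst=5, C=8
  Job 3: burst=12, C=20
  Job 4: burst=12, C=32
  Job 5: burst=14, C=46
Average completion = 109/5 = 21.8

21.8


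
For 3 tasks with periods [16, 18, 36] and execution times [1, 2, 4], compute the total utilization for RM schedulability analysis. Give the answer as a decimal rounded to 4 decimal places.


Compute individual utilizations (exact fractions):
  Task 1: C/T = 1/16 (approx. 0.0625)
  Task 2: C/T = 2/18 = 1/9 (approx. 0.1111)
  Task 3: C/T = 4/36 = 1/9 (approx. 0.1111)
Total utilization U = 1/16 + 1/9 + 1/9 = 41/144
Rounded to 4 decimal places: U = 0.2847
RM (Liu & Layland) bound for 3 tasks = 0.779763; compare with U = 41/144 (approx. 0.284722)
U <= bound, so schedulable by RM sufficient condition.

0.2847


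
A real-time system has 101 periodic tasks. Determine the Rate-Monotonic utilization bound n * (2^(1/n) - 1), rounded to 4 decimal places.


Compute 2^(1/101) = 1.0068864466
Subtract 1: 1.0068864466 - 1 = 0.0068864466
Multiply by n: 101 * 0.0068864466 = 0.6955311066
Round to 4 dp: 0.6955

0.6955


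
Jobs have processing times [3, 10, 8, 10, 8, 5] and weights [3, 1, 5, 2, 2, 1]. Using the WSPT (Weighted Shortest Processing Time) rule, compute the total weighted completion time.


Compute p/w ratios and sort ascending (WSPT): [(3, 3), (8, 5), (8, 2), (10, 2), (5, 1), (10, 1)]
Compute weighted completion times:
  Job (p=3,w=3): C=3, w*C=3*3=9
  Job (p=8,w=5): C=11, w*C=5*11=55
  Job (p=8,w=2): C=19, w*C=2*19=38
  Job (p=10,w=2): C=29, w*C=2*29=58
  Job (p=5,w=1): C=34, w*C=1*34=34
  Job (p=10,w=1): C=44, w*C=1*44=44
Total weighted completion time = 238

238


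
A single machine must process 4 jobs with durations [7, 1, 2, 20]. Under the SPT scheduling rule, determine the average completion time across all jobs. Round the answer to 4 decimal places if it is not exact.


Sort jobs by processing time (SPT order): [1, 2, 7, 20]
Compute completion times sequentially:
  Job 1: processing = 1, completes at 1
  Job 2: processing = 2, completes at 3
  Job 3: processing = 7, completes at 10
  Job 4: processing = 20, completes at 30
Sum of completion times = 44
Average completion time = 44/4 = 11.0

11.0


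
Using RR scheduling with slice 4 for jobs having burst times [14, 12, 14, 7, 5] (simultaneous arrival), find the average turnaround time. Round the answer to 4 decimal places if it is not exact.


Time quantum = 4
Execution trace:
  J1 runs 4 units, time = 4
  J2 runs 4 units, time = 8
  J3 runs 4 units, time = 12
  J4 runs 4 units, time = 16
  J5 runs 4 units, time = 20
  J1 runs 4 units, time = 24
  J2 runs 4 units, time = 28
  J3 runs 4 units, time = 32
  J4 runs 3 units, time = 35
  J5 runs 1 units, time = 36
  J1 runs 4 units, time = 40
  J2 runs 4 units, time = 44
  J3 runs 4 units, time = 48
  J1 runs 2 units, time = 50
  J3 runs 2 units, time = 52
Finish times: [50, 44, 52, 35, 36]
Average turnaround = 217/5 = 43.4

43.4


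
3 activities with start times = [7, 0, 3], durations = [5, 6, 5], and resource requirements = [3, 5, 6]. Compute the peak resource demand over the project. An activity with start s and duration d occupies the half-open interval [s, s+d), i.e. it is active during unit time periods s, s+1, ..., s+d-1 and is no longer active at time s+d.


Each activity i is active on [start_i, start_i + duration_i).
Compute total resource usage per time slot:
  t=0: active resources = [5], total = 5
  t=1: active resources = [5], total = 5
  t=2: active resources = [5], total = 5
  t=3: active resources = [5, 6], total = 11
  t=4: active resources = [5, 6], total = 11
  t=5: active resources = [5, 6], total = 11
  t=6: active resources = [6], total = 6
  t=7: active resources = [3, 6], total = 9
  t=8: active resources = [3], total = 3
  t=9: active resources = [3], total = 3
  t=10: active resources = [3], total = 3
  t=11: active resources = [3], total = 3
Peak resource demand = 11

11


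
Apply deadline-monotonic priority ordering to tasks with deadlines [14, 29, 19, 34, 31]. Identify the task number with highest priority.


Sort tasks by relative deadline (ascending):
  Task 1: deadline = 14
  Task 3: deadline = 19
  Task 2: deadline = 29
  Task 5: deadline = 31
  Task 4: deadline = 34
Priority order (highest first): [1, 3, 2, 5, 4]
Highest priority task = 1

1


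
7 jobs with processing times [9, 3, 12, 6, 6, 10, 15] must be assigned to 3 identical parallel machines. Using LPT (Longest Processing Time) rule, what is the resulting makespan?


Sort jobs in decreasing order (LPT): [15, 12, 10, 9, 6, 6, 3]
Assign each job to the least loaded machine:
  Machine 1: jobs [15, 6], load = 21
  Machine 2: jobs [12, 6, 3], load = 21
  Machine 3: jobs [10, 9], load = 19
Makespan = max load = 21

21


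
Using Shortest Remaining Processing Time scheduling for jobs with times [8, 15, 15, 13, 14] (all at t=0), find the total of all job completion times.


Since all jobs arrive at t=0, SRPT equals SPT ordering.
SPT order: [8, 13, 14, 15, 15]
Completion times:
  Job 1: p=8, C=8
  Job 2: p=13, C=21
  Job 3: p=14, C=35
  Job 4: p=15, C=50
  Job 5: p=15, C=65
Total completion time = 8 + 21 + 35 + 50 + 65 = 179

179


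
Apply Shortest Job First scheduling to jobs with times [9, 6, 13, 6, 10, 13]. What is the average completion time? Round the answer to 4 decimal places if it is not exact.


SJF order (ascending): [6, 6, 9, 10, 13, 13]
Completion times:
  Job 1: burst=6, C=6
  Job 2: burst=6, C=12
  Job 3: burst=9, C=21
  Job 4: burst=10, C=31
  Job 5: burst=13, C=44
  Job 6: burst=13, C=57
Average completion = 171/6 = 28.5

28.5


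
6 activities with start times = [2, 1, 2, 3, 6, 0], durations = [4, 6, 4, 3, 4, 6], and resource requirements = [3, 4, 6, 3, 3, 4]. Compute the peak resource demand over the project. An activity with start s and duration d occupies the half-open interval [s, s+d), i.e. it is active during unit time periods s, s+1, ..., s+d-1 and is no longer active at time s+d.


Each activity i is active on [start_i, start_i + duration_i).
Compute total resource usage per time slot:
  t=0: active resources = [4], total = 4
  t=1: active resources = [4, 4], total = 8
  t=2: active resources = [3, 4, 6, 4], total = 17
  t=3: active resources = [3, 4, 6, 3, 4], total = 20
  t=4: active resources = [3, 4, 6, 3, 4], total = 20
  t=5: active resources = [3, 4, 6, 3, 4], total = 20
  t=6: active resources = [4, 3], total = 7
  t=7: active resources = [3], total = 3
  t=8: active resources = [3], total = 3
  t=9: active resources = [3], total = 3
Peak resource demand = 20

20


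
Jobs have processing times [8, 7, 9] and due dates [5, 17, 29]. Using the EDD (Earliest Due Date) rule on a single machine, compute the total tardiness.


Sort by due date (EDD order): [(8, 5), (7, 17), (9, 29)]
Compute completion times and tardiness:
  Job 1: p=8, d=5, C=8, tardiness=max(0,8-5)=3
  Job 2: p=7, d=17, C=15, tardiness=max(0,15-17)=0
  Job 3: p=9, d=29, C=24, tardiness=max(0,24-29)=0
Total tardiness = 3

3


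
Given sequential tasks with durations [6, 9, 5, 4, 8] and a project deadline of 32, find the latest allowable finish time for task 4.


LF(activity 4) = deadline - sum of successor durations
Successors: activities 5 through 5 with durations [8]
Sum of successor durations = 8
LF = 32 - 8 = 24

24


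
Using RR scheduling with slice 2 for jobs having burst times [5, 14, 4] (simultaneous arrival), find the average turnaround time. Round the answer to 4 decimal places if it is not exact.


Time quantum = 2
Execution trace:
  J1 runs 2 units, time = 2
  J2 runs 2 units, time = 4
  J3 runs 2 units, time = 6
  J1 runs 2 units, time = 8
  J2 runs 2 units, time = 10
  J3 runs 2 units, time = 12
  J1 runs 1 units, time = 13
  J2 runs 2 units, time = 15
  J2 runs 2 units, time = 17
  J2 runs 2 units, time = 19
  J2 runs 2 units, time = 21
  J2 runs 2 units, time = 23
Finish times: [13, 23, 12]
Average turnaround = 48/3 = 16.0

16.0


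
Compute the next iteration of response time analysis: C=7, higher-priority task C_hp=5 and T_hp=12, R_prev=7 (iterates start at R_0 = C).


R_next = C + ceil(R_prev / T_hp) * C_hp
ceil(7 / 12) = ceil(0.5833) = 1
Interference = 1 * 5 = 5
R_next = 7 + 5 = 12

12


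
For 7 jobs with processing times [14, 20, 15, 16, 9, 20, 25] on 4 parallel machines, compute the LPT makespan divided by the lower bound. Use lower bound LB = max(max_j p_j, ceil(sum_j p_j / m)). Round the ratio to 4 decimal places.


LPT order: [25, 20, 20, 16, 15, 14, 9]
Machine loads after assignment: [25, 34, 29, 31]
LPT makespan = 34
Lower bound = max(max_job, ceil(total/4)) = max(25, 30) = 30
Ratio = 34 / 30 = 1.1333

1.1333


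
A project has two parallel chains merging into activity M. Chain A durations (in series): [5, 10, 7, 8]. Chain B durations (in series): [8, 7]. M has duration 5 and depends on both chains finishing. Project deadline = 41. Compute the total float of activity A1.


Forward pass: ES(A1) = sum of predecessors on chain A = 0
EF = ES + duration = 0 + 5 = 5
Backward pass: LF(M) = deadline = 41; LS(M) = 41 - 5 = 36
LF(A1) = LS(M) - sum(successors on chain A) = 36 - 25 = 11
LS = LF - duration = 11 - 5 = 6
Total float = LS - ES = 6 - 0 = 6

6


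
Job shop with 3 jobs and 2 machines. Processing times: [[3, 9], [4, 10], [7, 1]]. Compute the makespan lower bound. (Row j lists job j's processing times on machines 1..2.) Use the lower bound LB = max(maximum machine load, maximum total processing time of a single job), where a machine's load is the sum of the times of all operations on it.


Machine loads:
  Machine 1: 3 + 4 + 7 = 14
  Machine 2: 9 + 10 + 1 = 20
Max machine load = 20
Job totals:
  Job 1: 12
  Job 2: 14
  Job 3: 8
Max job total = 14
Lower bound = max(20, 14) = 20

20


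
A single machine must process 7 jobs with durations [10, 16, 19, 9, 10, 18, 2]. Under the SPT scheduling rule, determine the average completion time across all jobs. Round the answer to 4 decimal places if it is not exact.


Sort jobs by processing time (SPT order): [2, 9, 10, 10, 16, 18, 19]
Compute completion times sequentially:
  Job 1: processing = 2, completes at 2
  Job 2: processing = 9, completes at 11
  Job 3: processing = 10, completes at 21
  Job 4: processing = 10, completes at 31
  Job 5: processing = 16, completes at 47
  Job 6: processing = 18, completes at 65
  Job 7: processing = 19, completes at 84
Sum of completion times = 261
Average completion time = 261/7 = 37.2857

37.2857


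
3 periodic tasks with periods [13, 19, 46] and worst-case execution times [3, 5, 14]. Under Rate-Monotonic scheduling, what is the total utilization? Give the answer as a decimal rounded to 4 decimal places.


Compute individual utilizations (exact fractions):
  Task 1: C/T = 3/13 (approx. 0.2308)
  Task 2: C/T = 5/19 (approx. 0.2632)
  Task 3: C/T = 14/46 = 7/23 (approx. 0.3043)
Total utilization U = 3/13 + 5/19 + 7/23 = 4535/5681
Rounded to 4 decimal places: U = 0.7983
RM (Liu & Layland) bound for 3 tasks = 0.779763; compare with U = 4535/5681 (approx. 0.798275)
bound < U <= 1, so the RM sufficient condition is not met (inconclusive; an exact test such as response-time analysis is needed).

0.7983


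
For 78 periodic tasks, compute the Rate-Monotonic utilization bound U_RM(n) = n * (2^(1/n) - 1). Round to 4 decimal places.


Compute 2^(1/78) = 1.0089261045
Subtract 1: 1.0089261045 - 1 = 0.0089261045
Multiply by n: 78 * 0.0089261045 = 0.6962361510
Round to 4 dp: 0.6962

0.6962


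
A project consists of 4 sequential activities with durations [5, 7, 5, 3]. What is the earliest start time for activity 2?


Activity 2 starts after activities 1 through 1 complete.
Predecessor durations: [5]
ES = 5 = 5

5


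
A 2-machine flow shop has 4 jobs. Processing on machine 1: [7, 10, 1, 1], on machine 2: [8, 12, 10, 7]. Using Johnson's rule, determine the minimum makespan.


Apply Johnson's rule:
  Group 1 (a <= b): [(3, 1, 10), (4, 1, 7), (1, 7, 8), (2, 10, 12)]
  Group 2 (a > b): []
Optimal job order: [3, 4, 1, 2]
Schedule:
  Job 3: M1 done at 1, M2 done at 11
  Job 4: M1 done at 2, M2 done at 18
  Job 1: M1 done at 9, M2 done at 26
  Job 2: M1 done at 19, M2 done at 38
Makespan = 38

38


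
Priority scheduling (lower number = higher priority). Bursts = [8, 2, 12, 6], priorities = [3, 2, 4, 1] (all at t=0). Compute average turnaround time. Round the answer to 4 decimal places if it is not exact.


Sort by priority (ascending = highest first):
Order: [(1, 6), (2, 2), (3, 8), (4, 12)]
Completion times:
  Priority 1, burst=6, C=6
  Priority 2, burst=2, C=8
  Priority 3, burst=8, C=16
  Priority 4, burst=12, C=28
Average turnaround = 58/4 = 14.5

14.5


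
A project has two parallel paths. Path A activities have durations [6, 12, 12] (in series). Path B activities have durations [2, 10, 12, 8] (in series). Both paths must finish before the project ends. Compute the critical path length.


Path A total = 6 + 12 + 12 = 30
Path B total = 2 + 10 + 12 + 8 = 32
Critical path = longest path = max(30, 32) = 32

32


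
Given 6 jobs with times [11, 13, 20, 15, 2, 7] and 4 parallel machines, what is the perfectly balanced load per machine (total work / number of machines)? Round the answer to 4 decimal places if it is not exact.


Total processing time = 11 + 13 + 20 + 15 + 2 + 7 = 68
Number of machines = 4
Ideal balanced load = 68 / 4 = 17.0

17.0


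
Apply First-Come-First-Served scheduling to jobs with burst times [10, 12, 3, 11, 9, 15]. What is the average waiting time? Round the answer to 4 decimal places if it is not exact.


FCFS order (as given): [10, 12, 3, 11, 9, 15]
Waiting times:
  Job 1: wait = 0
  Job 2: wait = 10
  Job 3: wait = 22
  Job 4: wait = 25
  Job 5: wait = 36
  Job 6: wait = 45
Sum of waiting times = 138
Average waiting time = 138/6 = 23.0

23.0


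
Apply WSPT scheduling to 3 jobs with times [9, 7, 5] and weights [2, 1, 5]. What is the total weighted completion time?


Compute p/w ratios and sort ascending (WSPT): [(5, 5), (9, 2), (7, 1)]
Compute weighted completion times:
  Job (p=5,w=5): C=5, w*C=5*5=25
  Job (p=9,w=2): C=14, w*C=2*14=28
  Job (p=7,w=1): C=21, w*C=1*21=21
Total weighted completion time = 74

74


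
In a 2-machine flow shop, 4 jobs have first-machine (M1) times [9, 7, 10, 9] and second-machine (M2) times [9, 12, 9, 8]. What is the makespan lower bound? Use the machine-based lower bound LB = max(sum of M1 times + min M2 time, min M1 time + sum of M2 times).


LB1 = sum(M1 times) + min(M2 times) = 35 + 8 = 43
LB2 = min(M1 times) + sum(M2 times) = 7 + 38 = 45
Lower bound = max(LB1, LB2) = max(43, 45) = 45

45


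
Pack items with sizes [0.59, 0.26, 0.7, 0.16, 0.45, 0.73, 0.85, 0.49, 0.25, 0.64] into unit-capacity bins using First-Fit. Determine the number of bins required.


Place items sequentially using First-Fit:
  Item 0.59 -> new Bin 1
  Item 0.26 -> Bin 1 (now 0.85)
  Item 0.7 -> new Bin 2
  Item 0.16 -> Bin 2 (now 0.86)
  Item 0.45 -> new Bin 3
  Item 0.73 -> new Bin 4
  Item 0.85 -> new Bin 5
  Item 0.49 -> Bin 3 (now 0.94)
  Item 0.25 -> Bin 4 (now 0.98)
  Item 0.64 -> new Bin 6
Total bins used = 6

6


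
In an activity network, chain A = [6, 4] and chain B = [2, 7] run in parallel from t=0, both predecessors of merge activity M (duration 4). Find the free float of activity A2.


ES(A2) = sum of predecessors on chain A = 6
EF(A2) = ES + duration = 6 + 4 = 10
Successor of A2 is M. ES(M) = max(sum(A), sum(B)) = max(10, 9) = 10
Free float = ES(successor) - EF(current) = 10 - 10 = 0

0


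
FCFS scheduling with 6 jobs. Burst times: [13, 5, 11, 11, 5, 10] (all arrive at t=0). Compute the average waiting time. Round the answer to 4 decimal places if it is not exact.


FCFS order (as given): [13, 5, 11, 11, 5, 10]
Waiting times:
  Job 1: wait = 0
  Job 2: wait = 13
  Job 3: wait = 18
  Job 4: wait = 29
  Job 5: wait = 40
  Job 6: wait = 45
Sum of waiting times = 145
Average waiting time = 145/6 = 24.1667

24.1667


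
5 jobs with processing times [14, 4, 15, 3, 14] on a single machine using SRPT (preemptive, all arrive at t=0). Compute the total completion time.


Since all jobs arrive at t=0, SRPT equals SPT ordering.
SPT order: [3, 4, 14, 14, 15]
Completion times:
  Job 1: p=3, C=3
  Job 2: p=4, C=7
  Job 3: p=14, C=21
  Job 4: p=14, C=35
  Job 5: p=15, C=50
Total completion time = 3 + 7 + 21 + 35 + 50 = 116

116


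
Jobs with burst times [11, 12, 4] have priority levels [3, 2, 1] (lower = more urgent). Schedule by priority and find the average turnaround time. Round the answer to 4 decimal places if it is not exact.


Sort by priority (ascending = highest first):
Order: [(1, 4), (2, 12), (3, 11)]
Completion times:
  Priority 1, burst=4, C=4
  Priority 2, burst=12, C=16
  Priority 3, burst=11, C=27
Average turnaround = 47/3 = 15.6667

15.6667


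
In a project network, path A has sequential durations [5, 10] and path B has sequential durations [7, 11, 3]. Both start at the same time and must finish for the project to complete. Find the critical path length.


Path A total = 5 + 10 = 15
Path B total = 7 + 11 + 3 = 21
Critical path = longest path = max(15, 21) = 21

21


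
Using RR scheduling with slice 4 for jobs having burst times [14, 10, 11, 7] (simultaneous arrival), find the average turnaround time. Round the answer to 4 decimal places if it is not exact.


Time quantum = 4
Execution trace:
  J1 runs 4 units, time = 4
  J2 runs 4 units, time = 8
  J3 runs 4 units, time = 12
  J4 runs 4 units, time = 16
  J1 runs 4 units, time = 20
  J2 runs 4 units, time = 24
  J3 runs 4 units, time = 28
  J4 runs 3 units, time = 31
  J1 runs 4 units, time = 35
  J2 runs 2 units, time = 37
  J3 runs 3 units, time = 40
  J1 runs 2 units, time = 42
Finish times: [42, 37, 40, 31]
Average turnaround = 150/4 = 37.5

37.5


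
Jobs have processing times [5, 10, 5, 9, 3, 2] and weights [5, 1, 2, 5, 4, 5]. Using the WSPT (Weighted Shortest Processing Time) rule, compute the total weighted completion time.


Compute p/w ratios and sort ascending (WSPT): [(2, 5), (3, 4), (5, 5), (9, 5), (5, 2), (10, 1)]
Compute weighted completion times:
  Job (p=2,w=5): C=2, w*C=5*2=10
  Job (p=3,w=4): C=5, w*C=4*5=20
  Job (p=5,w=5): C=10, w*C=5*10=50
  Job (p=9,w=5): C=19, w*C=5*19=95
  Job (p=5,w=2): C=24, w*C=2*24=48
  Job (p=10,w=1): C=34, w*C=1*34=34
Total weighted completion time = 257

257


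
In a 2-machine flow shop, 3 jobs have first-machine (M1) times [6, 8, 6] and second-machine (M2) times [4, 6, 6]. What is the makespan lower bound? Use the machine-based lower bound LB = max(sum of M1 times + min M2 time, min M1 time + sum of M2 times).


LB1 = sum(M1 times) + min(M2 times) = 20 + 4 = 24
LB2 = min(M1 times) + sum(M2 times) = 6 + 16 = 22
Lower bound = max(LB1, LB2) = max(24, 22) = 24

24


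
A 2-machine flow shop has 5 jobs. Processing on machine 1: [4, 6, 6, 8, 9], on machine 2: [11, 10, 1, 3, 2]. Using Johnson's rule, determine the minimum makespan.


Apply Johnson's rule:
  Group 1 (a <= b): [(1, 4, 11), (2, 6, 10)]
  Group 2 (a > b): [(4, 8, 3), (5, 9, 2), (3, 6, 1)]
Optimal job order: [1, 2, 4, 5, 3]
Schedule:
  Job 1: M1 done at 4, M2 done at 15
  Job 2: M1 done at 10, M2 done at 25
  Job 4: M1 done at 18, M2 done at 28
  Job 5: M1 done at 27, M2 done at 30
  Job 3: M1 done at 33, M2 done at 34
Makespan = 34

34


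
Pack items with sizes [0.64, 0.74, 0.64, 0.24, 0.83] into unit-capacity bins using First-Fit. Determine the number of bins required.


Place items sequentially using First-Fit:
  Item 0.64 -> new Bin 1
  Item 0.74 -> new Bin 2
  Item 0.64 -> new Bin 3
  Item 0.24 -> Bin 1 (now 0.88)
  Item 0.83 -> new Bin 4
Total bins used = 4

4


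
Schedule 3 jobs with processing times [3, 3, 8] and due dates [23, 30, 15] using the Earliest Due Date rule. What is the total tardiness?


Sort by due date (EDD order): [(8, 15), (3, 23), (3, 30)]
Compute completion times and tardiness:
  Job 1: p=8, d=15, C=8, tardiness=max(0,8-15)=0
  Job 2: p=3, d=23, C=11, tardiness=max(0,11-23)=0
  Job 3: p=3, d=30, C=14, tardiness=max(0,14-30)=0
Total tardiness = 0

0


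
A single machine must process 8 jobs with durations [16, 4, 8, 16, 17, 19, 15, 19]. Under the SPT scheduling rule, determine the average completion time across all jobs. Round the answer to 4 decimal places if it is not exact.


Sort jobs by processing time (SPT order): [4, 8, 15, 16, 16, 17, 19, 19]
Compute completion times sequentially:
  Job 1: processing = 4, completes at 4
  Job 2: processing = 8, completes at 12
  Job 3: processing = 15, completes at 27
  Job 4: processing = 16, completes at 43
  Job 5: processing = 16, completes at 59
  Job 6: processing = 17, completes at 76
  Job 7: processing = 19, completes at 95
  Job 8: processing = 19, completes at 114
Sum of completion times = 430
Average completion time = 430/8 = 53.75

53.75


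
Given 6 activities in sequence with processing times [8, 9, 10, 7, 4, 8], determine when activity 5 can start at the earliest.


Activity 5 starts after activities 1 through 4 complete.
Predecessor durations: [8, 9, 10, 7]
ES = 8 + 9 + 10 + 7 = 34

34


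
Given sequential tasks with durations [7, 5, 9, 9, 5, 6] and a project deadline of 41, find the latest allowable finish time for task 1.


LF(activity 1) = deadline - sum of successor durations
Successors: activities 2 through 6 with durations [5, 9, 9, 5, 6]
Sum of successor durations = 34
LF = 41 - 34 = 7

7


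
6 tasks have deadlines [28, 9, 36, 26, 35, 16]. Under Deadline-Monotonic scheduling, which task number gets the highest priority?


Sort tasks by relative deadline (ascending):
  Task 2: deadline = 9
  Task 6: deadline = 16
  Task 4: deadline = 26
  Task 1: deadline = 28
  Task 5: deadline = 35
  Task 3: deadline = 36
Priority order (highest first): [2, 6, 4, 1, 5, 3]
Highest priority task = 2

2


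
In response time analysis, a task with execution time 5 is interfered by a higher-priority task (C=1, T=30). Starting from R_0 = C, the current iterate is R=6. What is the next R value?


R_next = C + ceil(R_prev / T_hp) * C_hp
ceil(6 / 30) = ceil(0.2) = 1
Interference = 1 * 1 = 1
R_next = 5 + 1 = 6
R_next = R_prev, so the iteration has converged (response time = 6).

6


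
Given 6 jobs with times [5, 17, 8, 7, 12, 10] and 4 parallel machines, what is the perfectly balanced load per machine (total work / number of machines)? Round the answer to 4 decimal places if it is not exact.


Total processing time = 5 + 17 + 8 + 7 + 12 + 10 = 59
Number of machines = 4
Ideal balanced load = 59 / 4 = 14.75

14.75


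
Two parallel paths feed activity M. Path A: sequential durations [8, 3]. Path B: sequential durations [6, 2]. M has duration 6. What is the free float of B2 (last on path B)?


ES(B2) = sum of predecessors on chain B = 6
EF(B2) = ES + duration = 6 + 2 = 8
Successor of B2 is M. ES(M) = max(sum(A), sum(B)) = max(11, 8) = 11
Free float = ES(successor) - EF(current) = 11 - 8 = 3

3


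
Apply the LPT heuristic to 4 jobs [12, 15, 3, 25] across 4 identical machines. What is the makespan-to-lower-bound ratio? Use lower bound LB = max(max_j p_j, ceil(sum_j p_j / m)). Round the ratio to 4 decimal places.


LPT order: [25, 15, 12, 3]
Machine loads after assignment: [25, 15, 12, 3]
LPT makespan = 25
Lower bound = max(max_job, ceil(total/4)) = max(25, 14) = 25
Ratio = 25 / 25 = 1.0

1.0


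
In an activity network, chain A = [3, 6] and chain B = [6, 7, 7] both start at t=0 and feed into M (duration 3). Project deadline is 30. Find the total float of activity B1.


Forward pass: ES(B1) = sum of predecessors on chain B = 0
EF = ES + duration = 0 + 6 = 6
Backward pass: LF(M) = deadline = 30; LS(M) = 30 - 3 = 27
LF(B1) = LS(M) - sum(successors on chain B) = 27 - 14 = 13
LS = LF - duration = 13 - 6 = 7
Total float = LS - ES = 7 - 0 = 7

7


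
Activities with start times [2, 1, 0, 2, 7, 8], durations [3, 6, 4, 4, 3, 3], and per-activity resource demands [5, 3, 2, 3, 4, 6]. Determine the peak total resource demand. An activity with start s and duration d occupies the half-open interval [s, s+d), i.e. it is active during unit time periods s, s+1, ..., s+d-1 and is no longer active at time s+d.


Each activity i is active on [start_i, start_i + duration_i).
Compute total resource usage per time slot:
  t=0: active resources = [2], total = 2
  t=1: active resources = [3, 2], total = 5
  t=2: active resources = [5, 3, 2, 3], total = 13
  t=3: active resources = [5, 3, 2, 3], total = 13
  t=4: active resources = [5, 3, 3], total = 11
  t=5: active resources = [3, 3], total = 6
  t=6: active resources = [3], total = 3
  t=7: active resources = [4], total = 4
  t=8: active resources = [4, 6], total = 10
  t=9: active resources = [4, 6], total = 10
  t=10: active resources = [6], total = 6
Peak resource demand = 13

13


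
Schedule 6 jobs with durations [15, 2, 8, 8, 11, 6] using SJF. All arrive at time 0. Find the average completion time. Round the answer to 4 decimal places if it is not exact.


SJF order (ascending): [2, 6, 8, 8, 11, 15]
Completion times:
  Job 1: burst=2, C=2
  Job 2: burst=6, C=8
  Job 3: burst=8, C=16
  Job 4: burst=8, C=24
  Job 5: burst=11, C=35
  Job 6: burst=15, C=50
Average completion = 135/6 = 22.5

22.5


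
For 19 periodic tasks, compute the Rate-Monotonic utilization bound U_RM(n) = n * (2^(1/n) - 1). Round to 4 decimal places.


Compute 2^(1/19) = 1.0371550444
Subtract 1: 1.0371550444 - 1 = 0.0371550444
Multiply by n: 19 * 0.0371550444 = 0.7059458436
Round to 4 dp: 0.7059

0.7059


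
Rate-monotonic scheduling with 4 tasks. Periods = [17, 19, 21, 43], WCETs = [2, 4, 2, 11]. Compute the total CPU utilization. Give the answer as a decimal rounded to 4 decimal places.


Compute individual utilizations (exact fractions):
  Task 1: C/T = 2/17 (approx. 0.1176)
  Task 2: C/T = 4/19 (approx. 0.2105)
  Task 3: C/T = 2/21 (approx. 0.0952)
  Task 4: C/T = 11/43 (approx. 0.2558)
Total utilization U = 2/17 + 4/19 + 2/21 + 11/43 = 198109/291669
Rounded to 4 decimal places: U = 0.6792
RM (Liu & Layland) bound for 4 tasks = 0.756828; compare with U = 198109/291669 (approx. 0.679225)
U <= bound, so schedulable by RM sufficient condition.

0.6792


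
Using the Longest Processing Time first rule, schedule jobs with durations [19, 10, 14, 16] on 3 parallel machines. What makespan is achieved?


Sort jobs in decreasing order (LPT): [19, 16, 14, 10]
Assign each job to the least loaded machine:
  Machine 1: jobs [19], load = 19
  Machine 2: jobs [16], load = 16
  Machine 3: jobs [14, 10], load = 24
Makespan = max load = 24

24


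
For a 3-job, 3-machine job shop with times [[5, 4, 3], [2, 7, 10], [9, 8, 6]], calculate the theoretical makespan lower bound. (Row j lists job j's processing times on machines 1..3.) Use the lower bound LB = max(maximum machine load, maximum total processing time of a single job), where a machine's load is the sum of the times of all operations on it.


Machine loads:
  Machine 1: 5 + 2 + 9 = 16
  Machine 2: 4 + 7 + 8 = 19
  Machine 3: 3 + 10 + 6 = 19
Max machine load = 19
Job totals:
  Job 1: 12
  Job 2: 19
  Job 3: 23
Max job total = 23
Lower bound = max(19, 23) = 23

23


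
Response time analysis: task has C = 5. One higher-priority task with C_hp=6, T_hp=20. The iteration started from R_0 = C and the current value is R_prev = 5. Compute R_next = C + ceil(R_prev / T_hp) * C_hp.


R_next = C + ceil(R_prev / T_hp) * C_hp
ceil(5 / 20) = ceil(0.25) = 1
Interference = 1 * 6 = 6
R_next = 5 + 6 = 11

11


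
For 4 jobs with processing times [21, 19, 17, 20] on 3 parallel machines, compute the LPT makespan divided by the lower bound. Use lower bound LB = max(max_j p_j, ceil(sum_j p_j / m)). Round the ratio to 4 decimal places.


LPT order: [21, 20, 19, 17]
Machine loads after assignment: [21, 20, 36]
LPT makespan = 36
Lower bound = max(max_job, ceil(total/3)) = max(21, 26) = 26
Ratio = 36 / 26 = 1.3846

1.3846


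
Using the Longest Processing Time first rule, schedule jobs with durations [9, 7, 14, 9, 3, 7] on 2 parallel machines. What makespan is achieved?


Sort jobs in decreasing order (LPT): [14, 9, 9, 7, 7, 3]
Assign each job to the least loaded machine:
  Machine 1: jobs [14, 7, 3], load = 24
  Machine 2: jobs [9, 9, 7], load = 25
Makespan = max load = 25

25


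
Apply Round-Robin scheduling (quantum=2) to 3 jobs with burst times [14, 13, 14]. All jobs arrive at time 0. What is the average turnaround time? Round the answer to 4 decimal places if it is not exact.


Time quantum = 2
Execution trace:
  J1 runs 2 units, time = 2
  J2 runs 2 units, time = 4
  J3 runs 2 units, time = 6
  J1 runs 2 units, time = 8
  J2 runs 2 units, time = 10
  J3 runs 2 units, time = 12
  J1 runs 2 units, time = 14
  J2 runs 2 units, time = 16
  J3 runs 2 units, time = 18
  J1 runs 2 units, time = 20
  J2 runs 2 units, time = 22
  J3 runs 2 units, time = 24
  J1 runs 2 units, time = 26
  J2 runs 2 units, time = 28
  J3 runs 2 units, time = 30
  J1 runs 2 units, time = 32
  J2 runs 2 units, time = 34
  J3 runs 2 units, time = 36
  J1 runs 2 units, time = 38
  J2 runs 1 units, time = 39
  J3 runs 2 units, time = 41
Finish times: [38, 39, 41]
Average turnaround = 118/3 = 39.3333

39.3333


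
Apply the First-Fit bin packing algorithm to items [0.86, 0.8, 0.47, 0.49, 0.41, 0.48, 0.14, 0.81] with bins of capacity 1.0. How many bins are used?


Place items sequentially using First-Fit:
  Item 0.86 -> new Bin 1
  Item 0.8 -> new Bin 2
  Item 0.47 -> new Bin 3
  Item 0.49 -> Bin 3 (now 0.96)
  Item 0.41 -> new Bin 4
  Item 0.48 -> Bin 4 (now 0.89)
  Item 0.14 -> Bin 1 (now 1.0)
  Item 0.81 -> new Bin 5
Total bins used = 5

5


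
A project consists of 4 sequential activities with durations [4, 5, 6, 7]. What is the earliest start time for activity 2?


Activity 2 starts after activities 1 through 1 complete.
Predecessor durations: [4]
ES = 4 = 4

4


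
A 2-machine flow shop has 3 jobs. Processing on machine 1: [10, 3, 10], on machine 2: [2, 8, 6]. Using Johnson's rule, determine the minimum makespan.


Apply Johnson's rule:
  Group 1 (a <= b): [(2, 3, 8)]
  Group 2 (a > b): [(3, 10, 6), (1, 10, 2)]
Optimal job order: [2, 3, 1]
Schedule:
  Job 2: M1 done at 3, M2 done at 11
  Job 3: M1 done at 13, M2 done at 19
  Job 1: M1 done at 23, M2 done at 25
Makespan = 25

25


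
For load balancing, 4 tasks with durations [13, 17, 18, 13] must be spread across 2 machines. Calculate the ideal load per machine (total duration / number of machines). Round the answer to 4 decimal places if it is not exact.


Total processing time = 13 + 17 + 18 + 13 = 61
Number of machines = 2
Ideal balanced load = 61 / 2 = 30.5

30.5


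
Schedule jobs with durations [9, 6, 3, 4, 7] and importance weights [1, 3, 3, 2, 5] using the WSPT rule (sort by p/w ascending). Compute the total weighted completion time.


Compute p/w ratios and sort ascending (WSPT): [(3, 3), (7, 5), (6, 3), (4, 2), (9, 1)]
Compute weighted completion times:
  Job (p=3,w=3): C=3, w*C=3*3=9
  Job (p=7,w=5): C=10, w*C=5*10=50
  Job (p=6,w=3): C=16, w*C=3*16=48
  Job (p=4,w=2): C=20, w*C=2*20=40
  Job (p=9,w=1): C=29, w*C=1*29=29
Total weighted completion time = 176

176


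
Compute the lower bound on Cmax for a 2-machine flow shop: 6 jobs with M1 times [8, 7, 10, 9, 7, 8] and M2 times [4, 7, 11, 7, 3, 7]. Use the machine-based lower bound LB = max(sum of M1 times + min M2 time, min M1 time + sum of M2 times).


LB1 = sum(M1 times) + min(M2 times) = 49 + 3 = 52
LB2 = min(M1 times) + sum(M2 times) = 7 + 39 = 46
Lower bound = max(LB1, LB2) = max(52, 46) = 52

52


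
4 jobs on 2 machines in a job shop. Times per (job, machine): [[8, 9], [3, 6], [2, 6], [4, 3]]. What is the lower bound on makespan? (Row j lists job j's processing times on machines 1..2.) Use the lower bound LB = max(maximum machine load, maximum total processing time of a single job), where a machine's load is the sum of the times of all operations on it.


Machine loads:
  Machine 1: 8 + 3 + 2 + 4 = 17
  Machine 2: 9 + 6 + 6 + 3 = 24
Max machine load = 24
Job totals:
  Job 1: 17
  Job 2: 9
  Job 3: 8
  Job 4: 7
Max job total = 17
Lower bound = max(24, 17) = 24

24


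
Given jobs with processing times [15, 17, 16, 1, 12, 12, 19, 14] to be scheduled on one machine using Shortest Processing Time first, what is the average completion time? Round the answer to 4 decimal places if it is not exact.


Sort jobs by processing time (SPT order): [1, 12, 12, 14, 15, 16, 17, 19]
Compute completion times sequentially:
  Job 1: processing = 1, completes at 1
  Job 2: processing = 12, completes at 13
  Job 3: processing = 12, completes at 25
  Job 4: processing = 14, completes at 39
  Job 5: processing = 15, completes at 54
  Job 6: processing = 16, completes at 70
  Job 7: processing = 17, completes at 87
  Job 8: processing = 19, completes at 106
Sum of completion times = 395
Average completion time = 395/8 = 49.375

49.375
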